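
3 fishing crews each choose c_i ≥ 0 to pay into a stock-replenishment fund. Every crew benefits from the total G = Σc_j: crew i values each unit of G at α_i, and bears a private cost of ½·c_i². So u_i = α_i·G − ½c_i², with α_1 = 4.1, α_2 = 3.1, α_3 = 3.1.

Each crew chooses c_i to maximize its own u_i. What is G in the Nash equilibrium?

Crew i's FOC: ∂u_i/∂c_i = α_i − c_i = 0, so c_i* = α_i.
NE contributions = (4.1, 3.1, 3.1); G = 10.3.

10.3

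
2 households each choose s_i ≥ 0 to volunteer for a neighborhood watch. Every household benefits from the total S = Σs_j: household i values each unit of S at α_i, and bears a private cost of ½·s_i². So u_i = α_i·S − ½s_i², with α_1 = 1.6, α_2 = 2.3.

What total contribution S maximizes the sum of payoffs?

7.8

Planner FOC: ∂(Σu_j)/∂s_i = (Σα_j) − s_i = 0, so s_i^SO = Σα_j = 3.9 for every i; S^SO = 7.8.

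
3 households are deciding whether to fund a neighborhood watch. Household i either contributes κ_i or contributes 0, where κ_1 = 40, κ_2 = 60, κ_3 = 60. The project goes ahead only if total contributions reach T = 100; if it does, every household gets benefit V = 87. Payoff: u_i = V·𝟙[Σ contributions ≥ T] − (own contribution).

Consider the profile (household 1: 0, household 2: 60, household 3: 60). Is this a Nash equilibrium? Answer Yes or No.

Total = 120 ≥ 100: provided.
Household 1 (pledges 0, payoff 87): pledging 40 → total 160, payoff 47. No gain.
Household 2 (pledges 60, payoff 27): dropping to 0 → total 60, payoff 0. No gain.
Household 3 (pledges 60, payoff 27): dropping to 0 → total 60, payoff 0. No gain.

Yes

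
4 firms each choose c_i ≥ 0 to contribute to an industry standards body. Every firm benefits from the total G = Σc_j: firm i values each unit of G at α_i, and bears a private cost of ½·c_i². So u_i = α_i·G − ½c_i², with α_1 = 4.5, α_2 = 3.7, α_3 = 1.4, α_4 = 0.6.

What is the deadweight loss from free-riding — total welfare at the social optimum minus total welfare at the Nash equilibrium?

Firm i's FOC: ∂u_i/∂c_i = α_i − c_i = 0, so c_i* = α_i.
NE contributions = (4.5, 3.7, 1.4, 0.6); G = 10.2.
W^NE = (Σα)·G − ½Σα_i² = 10.2² − ½·36.26 = 85.91.
Planner sets c_i = Σα_j = 10.2 for every i, so G^SO = 4·10.2 = 40.8.
W^SO = (Σα)·G^SO − ½·4·(Σα)² = (4/2)·10.2² = 208.08.
Deadweight loss = W^SO − W^NE = 122.17.

122.17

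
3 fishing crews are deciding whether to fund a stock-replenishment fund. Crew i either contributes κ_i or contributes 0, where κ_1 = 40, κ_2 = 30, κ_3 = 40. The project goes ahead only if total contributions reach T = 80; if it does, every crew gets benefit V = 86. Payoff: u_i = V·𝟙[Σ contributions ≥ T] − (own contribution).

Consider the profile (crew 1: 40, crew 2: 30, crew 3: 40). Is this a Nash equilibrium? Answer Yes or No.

No

Total = 110 ≥ 80: provided.
Crew 1 (pledges 40, payoff 46): dropping to 0 → total 70, payoff 0. No gain.
Crew 2 (pledges 30, payoff 56): dropping to 0 → total 80, payoff 86. Profitable deviation.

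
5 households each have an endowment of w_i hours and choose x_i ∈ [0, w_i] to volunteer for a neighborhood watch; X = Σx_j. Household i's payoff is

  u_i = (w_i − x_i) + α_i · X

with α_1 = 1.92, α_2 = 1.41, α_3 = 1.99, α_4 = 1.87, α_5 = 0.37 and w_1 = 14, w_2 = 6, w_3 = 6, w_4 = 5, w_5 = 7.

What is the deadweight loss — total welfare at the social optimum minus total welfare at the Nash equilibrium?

∂u_i/∂x_i = α_i − 1, so household i contributes w_i if α_i > 1, else 0.
α_i > 1 for i ∈ {1, 2, 3, 4}; NE contributions (14, 6, 6, 5, 0), X = 31.
W^NE = Σw_i − X^NE + (Σα_i)·X^NE = 38 + 6.56·31 = 241.36.
Planner: ∂(Σu_j)/∂x_i = Σα_j − 1 = 6.56 > 0, so everyone contributes w_i; X^SO = 38, W^SO = 38 + 6.56·38 = 287.28.
Deadweight loss = 45.92.

45.92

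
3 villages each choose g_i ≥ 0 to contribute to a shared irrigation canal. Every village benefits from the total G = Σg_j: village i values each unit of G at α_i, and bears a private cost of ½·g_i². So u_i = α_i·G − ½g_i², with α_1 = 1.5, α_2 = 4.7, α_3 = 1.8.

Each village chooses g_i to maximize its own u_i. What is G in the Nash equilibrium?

Village i's FOC: ∂u_i/∂g_i = α_i − g_i = 0, so g_i* = α_i.
NE contributions = (1.5, 4.7, 1.8); G = 8.

8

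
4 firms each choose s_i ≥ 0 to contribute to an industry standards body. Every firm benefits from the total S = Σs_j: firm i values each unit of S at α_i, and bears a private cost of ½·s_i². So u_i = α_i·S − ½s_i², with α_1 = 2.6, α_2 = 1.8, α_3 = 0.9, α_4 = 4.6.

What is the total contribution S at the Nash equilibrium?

9.9

Firm i's FOC: ∂u_i/∂s_i = α_i − s_i = 0, so s_i* = α_i.
NE contributions = (2.6, 1.8, 0.9, 4.6); S = 9.9.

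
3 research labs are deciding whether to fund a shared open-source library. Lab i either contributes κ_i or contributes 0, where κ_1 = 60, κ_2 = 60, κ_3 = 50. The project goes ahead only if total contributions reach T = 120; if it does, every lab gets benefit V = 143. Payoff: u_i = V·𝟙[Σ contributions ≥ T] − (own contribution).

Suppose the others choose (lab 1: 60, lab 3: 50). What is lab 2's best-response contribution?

Others' total = 110. Contributing 60 brings total to 170 ≥ 120: gain V − κ_2 = 83.
Best response: 60.

60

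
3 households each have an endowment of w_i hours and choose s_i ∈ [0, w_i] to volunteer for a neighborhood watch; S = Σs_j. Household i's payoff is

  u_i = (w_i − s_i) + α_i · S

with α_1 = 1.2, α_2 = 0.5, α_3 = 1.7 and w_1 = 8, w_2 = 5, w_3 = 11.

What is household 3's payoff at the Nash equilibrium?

32.3

∂u_i/∂s_i = α_i − 1, so household i contributes w_i if α_i > 1, else 0.
α_i > 1 for i ∈ {1, 3}; NE contributions (8, 0, 11), S = 19.
u_3 = (11 − 11) + 1.7·19 = 32.3.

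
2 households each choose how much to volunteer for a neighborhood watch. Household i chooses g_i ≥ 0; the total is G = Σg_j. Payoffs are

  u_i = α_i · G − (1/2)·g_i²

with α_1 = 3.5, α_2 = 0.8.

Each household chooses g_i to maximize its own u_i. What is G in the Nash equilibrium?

4.3

Household i's FOC: ∂u_i/∂g_i = α_i − g_i = 0, so g_i* = α_i.
NE contributions = (3.5, 0.8); G = 4.3.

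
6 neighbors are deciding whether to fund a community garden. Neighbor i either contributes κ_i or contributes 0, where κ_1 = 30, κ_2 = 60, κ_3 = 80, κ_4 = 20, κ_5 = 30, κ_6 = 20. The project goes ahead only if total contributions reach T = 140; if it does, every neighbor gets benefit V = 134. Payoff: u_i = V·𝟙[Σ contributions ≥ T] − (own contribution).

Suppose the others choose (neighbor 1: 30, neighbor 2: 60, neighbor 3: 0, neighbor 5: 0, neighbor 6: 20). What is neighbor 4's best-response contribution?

Others' total = 110. Even contributing 20 gives 130 < 140: no benefit either way.
Best response: 0.

0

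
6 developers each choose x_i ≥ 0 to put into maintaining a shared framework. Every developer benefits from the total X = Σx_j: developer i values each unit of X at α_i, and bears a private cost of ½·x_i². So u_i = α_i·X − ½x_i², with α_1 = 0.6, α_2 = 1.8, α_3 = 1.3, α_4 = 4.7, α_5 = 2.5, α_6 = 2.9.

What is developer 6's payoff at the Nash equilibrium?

35.815

Developer i's FOC: ∂u_i/∂x_i = α_i − x_i = 0, so x_i* = α_i.
NE contributions = (0.6, 1.8, 1.3, 4.7, 2.5, 2.9); X = 13.8.
u_6 = α_6·X − ½·(x_6)² = 2.9·13.8 − ½·2.9² = 35.815.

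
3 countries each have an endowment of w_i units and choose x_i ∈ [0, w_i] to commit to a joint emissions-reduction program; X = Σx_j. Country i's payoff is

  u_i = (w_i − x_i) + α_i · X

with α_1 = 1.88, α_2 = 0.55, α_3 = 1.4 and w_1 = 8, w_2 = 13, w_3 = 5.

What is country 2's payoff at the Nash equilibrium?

∂u_i/∂x_i = α_i − 1, so country i contributes w_i if α_i > 1, else 0.
α_i > 1 for i ∈ {1, 3}; NE contributions (8, 0, 5), X = 13.
u_2 = (13 − 0) + 0.55·13 = 20.15.

20.15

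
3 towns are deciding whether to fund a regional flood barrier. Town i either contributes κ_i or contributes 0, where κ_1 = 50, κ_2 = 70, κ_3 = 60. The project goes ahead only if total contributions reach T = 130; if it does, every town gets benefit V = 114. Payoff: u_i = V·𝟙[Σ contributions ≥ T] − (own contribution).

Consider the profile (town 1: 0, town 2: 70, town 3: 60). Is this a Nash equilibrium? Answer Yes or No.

Yes

Total = 130 ≥ 130: provided.
Town 1 (pledges 0, payoff 114): pledging 50 → total 180, payoff 64. No gain.
Town 2 (pledges 70, payoff 44): dropping to 0 → total 60, payoff 0. No gain.
Town 3 (pledges 60, payoff 54): dropping to 0 → total 70, payoff 0. No gain.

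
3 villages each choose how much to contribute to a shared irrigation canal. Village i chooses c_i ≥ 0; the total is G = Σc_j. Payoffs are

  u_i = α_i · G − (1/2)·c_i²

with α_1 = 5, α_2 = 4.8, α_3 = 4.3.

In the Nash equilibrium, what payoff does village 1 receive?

Village i's FOC: ∂u_i/∂c_i = α_i − c_i = 0, so c_i* = α_i.
NE contributions = (5, 4.8, 4.3); G = 14.1.
u_1 = α_1·G − ½·(c_1)² = 5·14.1 − ½·5² = 58.

58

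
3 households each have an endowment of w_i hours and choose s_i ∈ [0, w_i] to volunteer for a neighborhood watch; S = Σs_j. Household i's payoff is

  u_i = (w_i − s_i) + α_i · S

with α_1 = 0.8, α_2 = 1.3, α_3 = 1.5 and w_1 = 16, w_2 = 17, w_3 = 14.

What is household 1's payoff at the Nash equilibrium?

40.8

∂u_i/∂s_i = α_i − 1, so household i contributes w_i if α_i > 1, else 0.
α_i > 1 for i ∈ {2, 3}; NE contributions (0, 17, 14), S = 31.
u_1 = (16 − 0) + 0.8·31 = 40.8.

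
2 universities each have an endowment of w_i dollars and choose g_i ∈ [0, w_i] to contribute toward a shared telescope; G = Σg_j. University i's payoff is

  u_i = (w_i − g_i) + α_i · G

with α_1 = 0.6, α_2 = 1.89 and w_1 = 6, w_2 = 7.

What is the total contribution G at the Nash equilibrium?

7

∂u_i/∂g_i = α_i − 1, so university i contributes w_i if α_i > 1, else 0.
α_i > 1 for i ∈ {2}; NE contributions (0, 7), G = 7.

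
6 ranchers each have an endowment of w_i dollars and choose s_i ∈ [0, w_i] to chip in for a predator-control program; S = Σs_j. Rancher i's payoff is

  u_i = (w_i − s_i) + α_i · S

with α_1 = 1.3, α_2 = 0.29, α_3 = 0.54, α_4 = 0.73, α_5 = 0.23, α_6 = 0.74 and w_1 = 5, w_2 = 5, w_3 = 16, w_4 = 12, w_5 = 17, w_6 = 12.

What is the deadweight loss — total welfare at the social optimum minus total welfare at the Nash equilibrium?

∂u_i/∂s_i = α_i − 1, so rancher i contributes w_i if α_i > 1, else 0.
α_i > 1 for i ∈ {1}; NE contributions (5, 0, 0, 0, 0, 0), S = 5.
W^NE = Σw_i − S^NE + (Σα_i)·S^NE = 67 + 2.83·5 = 81.15.
Planner: ∂(Σu_j)/∂s_i = Σα_j − 1 = 2.83 > 0, so everyone contributes w_i; S^SO = 67, W^SO = 67 + 2.83·67 = 256.61.
Deadweight loss = 175.46.

175.46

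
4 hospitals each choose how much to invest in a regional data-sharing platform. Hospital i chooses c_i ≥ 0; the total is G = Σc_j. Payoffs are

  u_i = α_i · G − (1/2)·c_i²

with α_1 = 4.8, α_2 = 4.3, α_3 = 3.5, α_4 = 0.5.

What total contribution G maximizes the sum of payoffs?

Planner FOC: ∂(Σu_j)/∂c_i = (Σα_j) − c_i = 0, so c_i^SO = Σα_j = 13.1 for every i; G^SO = 52.4.

52.4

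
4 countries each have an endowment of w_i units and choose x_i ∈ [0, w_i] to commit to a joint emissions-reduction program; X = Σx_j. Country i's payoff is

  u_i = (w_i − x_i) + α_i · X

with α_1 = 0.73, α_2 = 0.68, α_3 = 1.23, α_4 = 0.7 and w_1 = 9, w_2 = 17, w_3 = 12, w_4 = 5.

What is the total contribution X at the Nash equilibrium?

∂u_i/∂x_i = α_i − 1, so country i contributes w_i if α_i > 1, else 0.
α_i > 1 for i ∈ {3}; NE contributions (0, 0, 12, 0), X = 12.

12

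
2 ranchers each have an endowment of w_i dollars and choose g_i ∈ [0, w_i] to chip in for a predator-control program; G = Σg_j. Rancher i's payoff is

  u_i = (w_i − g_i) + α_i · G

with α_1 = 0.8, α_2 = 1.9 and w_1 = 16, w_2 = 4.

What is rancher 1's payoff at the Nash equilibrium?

19.2

∂u_i/∂g_i = α_i − 1, so rancher i contributes w_i if α_i > 1, else 0.
α_i > 1 for i ∈ {2}; NE contributions (0, 4), G = 4.
u_1 = (16 − 0) + 0.8·4 = 19.2.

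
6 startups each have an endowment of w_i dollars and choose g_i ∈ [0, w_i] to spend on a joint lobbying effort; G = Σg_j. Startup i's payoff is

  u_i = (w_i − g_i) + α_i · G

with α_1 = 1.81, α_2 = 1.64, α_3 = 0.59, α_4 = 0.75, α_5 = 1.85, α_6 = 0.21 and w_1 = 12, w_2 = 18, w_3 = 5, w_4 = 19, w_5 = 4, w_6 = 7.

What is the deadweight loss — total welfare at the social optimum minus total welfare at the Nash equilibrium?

181.35

∂u_i/∂g_i = α_i − 1, so startup i contributes w_i if α_i > 1, else 0.
α_i > 1 for i ∈ {1, 2, 5}; NE contributions (12, 18, 0, 0, 4, 0), G = 34.
W^NE = Σw_i − G^NE + (Σα_i)·G^NE = 65 + 5.85·34 = 263.9.
Planner: ∂(Σu_j)/∂g_i = Σα_j − 1 = 5.85 > 0, so everyone contributes w_i; G^SO = 65, W^SO = 65 + 5.85·65 = 445.25.
Deadweight loss = 181.35.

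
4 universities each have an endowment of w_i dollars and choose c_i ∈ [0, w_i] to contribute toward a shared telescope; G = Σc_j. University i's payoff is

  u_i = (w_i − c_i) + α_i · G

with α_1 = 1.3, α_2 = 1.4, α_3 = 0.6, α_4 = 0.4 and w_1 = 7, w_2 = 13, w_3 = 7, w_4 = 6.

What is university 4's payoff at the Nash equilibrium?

14

∂u_i/∂c_i = α_i − 1, so university i contributes w_i if α_i > 1, else 0.
α_i > 1 for i ∈ {1, 2}; NE contributions (7, 13, 0, 0), G = 20.
u_4 = (6 − 0) + 0.4·20 = 14.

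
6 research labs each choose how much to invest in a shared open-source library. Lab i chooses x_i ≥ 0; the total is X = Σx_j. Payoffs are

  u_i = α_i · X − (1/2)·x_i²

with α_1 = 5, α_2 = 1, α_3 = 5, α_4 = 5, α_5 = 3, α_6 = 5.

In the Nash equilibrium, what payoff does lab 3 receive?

Lab i's FOC: ∂u_i/∂x_i = α_i − x_i = 0, so x_i* = α_i.
NE contributions = (5, 1, 5, 5, 3, 5); X = 24.
u_3 = α_3·X − ½·(x_3)² = 5·24 − ½·5² = 107.5.

107.5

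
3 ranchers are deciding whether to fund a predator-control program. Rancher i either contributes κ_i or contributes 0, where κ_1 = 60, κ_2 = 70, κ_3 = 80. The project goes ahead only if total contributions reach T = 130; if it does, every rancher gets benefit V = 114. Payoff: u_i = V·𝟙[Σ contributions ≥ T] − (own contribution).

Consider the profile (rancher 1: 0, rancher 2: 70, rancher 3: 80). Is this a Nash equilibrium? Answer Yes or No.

Total = 150 ≥ 130: provided.
Rancher 1 (pledges 0, payoff 114): pledging 60 → total 210, payoff 54. No gain.
Rancher 2 (pledges 70, payoff 44): dropping to 0 → total 80, payoff 0. No gain.
Rancher 3 (pledges 80, payoff 34): dropping to 0 → total 70, payoff 0. No gain.

Yes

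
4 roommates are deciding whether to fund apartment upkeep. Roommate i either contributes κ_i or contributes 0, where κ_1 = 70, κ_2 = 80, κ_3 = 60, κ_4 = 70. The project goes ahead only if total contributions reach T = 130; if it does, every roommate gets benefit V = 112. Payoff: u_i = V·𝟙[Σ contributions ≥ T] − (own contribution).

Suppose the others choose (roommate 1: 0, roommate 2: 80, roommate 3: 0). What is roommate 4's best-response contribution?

Others' total = 80. Contributing 70 brings total to 150 ≥ 130: gain V − κ_4 = 42.
Best response: 70.

70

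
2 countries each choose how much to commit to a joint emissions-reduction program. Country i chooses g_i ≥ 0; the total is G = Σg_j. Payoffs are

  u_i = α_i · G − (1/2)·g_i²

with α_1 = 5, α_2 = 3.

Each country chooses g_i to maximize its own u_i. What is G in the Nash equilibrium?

Country i's FOC: ∂u_i/∂g_i = α_i − g_i = 0, so g_i* = α_i.
NE contributions = (5, 3); G = 8.

8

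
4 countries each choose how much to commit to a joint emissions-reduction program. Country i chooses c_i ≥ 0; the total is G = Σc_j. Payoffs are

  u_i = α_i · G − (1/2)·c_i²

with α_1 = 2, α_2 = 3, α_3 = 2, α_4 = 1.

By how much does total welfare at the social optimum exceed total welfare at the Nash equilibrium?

Country i's FOC: ∂u_i/∂c_i = α_i − c_i = 0, so c_i* = α_i.
NE contributions = (2, 3, 2, 1); G = 8.
W^NE = (Σα)·G − ½Σα_i² = 8² − ½·18 = 55.
Planner sets c_i = Σα_j = 8 for every i, so G^SO = 4·8 = 32.
W^SO = (Σα)·G^SO − ½·4·(Σα)² = (4/2)·8² = 128.
Deadweight loss = W^SO − W^NE = 73.

73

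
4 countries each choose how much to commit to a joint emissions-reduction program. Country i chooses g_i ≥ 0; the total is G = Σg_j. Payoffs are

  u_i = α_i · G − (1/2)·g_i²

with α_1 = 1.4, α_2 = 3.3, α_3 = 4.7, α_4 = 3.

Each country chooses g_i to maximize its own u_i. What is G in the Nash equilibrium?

Country i's FOC: ∂u_i/∂g_i = α_i − g_i = 0, so g_i* = α_i.
NE contributions = (1.4, 3.3, 4.7, 3); G = 12.4.

12.4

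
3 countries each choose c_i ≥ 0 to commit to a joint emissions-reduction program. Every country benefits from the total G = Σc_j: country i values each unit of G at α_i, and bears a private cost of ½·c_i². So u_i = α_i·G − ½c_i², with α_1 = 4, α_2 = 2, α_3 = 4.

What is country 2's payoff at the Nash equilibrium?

Country i's FOC: ∂u_i/∂c_i = α_i − c_i = 0, so c_i* = α_i.
NE contributions = (4, 2, 4); G = 10.
u_2 = α_2·G − ½·(c_2)² = 2·10 − ½·2² = 18.

18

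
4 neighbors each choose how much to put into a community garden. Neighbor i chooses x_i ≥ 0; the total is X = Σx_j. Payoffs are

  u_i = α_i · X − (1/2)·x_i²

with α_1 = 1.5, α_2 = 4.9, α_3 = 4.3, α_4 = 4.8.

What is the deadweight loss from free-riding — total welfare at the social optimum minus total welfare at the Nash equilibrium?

Neighbor i's FOC: ∂u_i/∂x_i = α_i − x_i = 0, so x_i* = α_i.
NE contributions = (1.5, 4.9, 4.3, 4.8); X = 15.5.
W^NE = (Σα)·X − ½Σα_i² = 15.5² − ½·67.79 = 206.355.
Planner sets x_i = Σα_j = 15.5 for every i, so X^SO = 4·15.5 = 62.
W^SO = (Σα)·X^SO − ½·4·(Σα)² = (4/2)·15.5² = 480.5.
Deadweight loss = W^SO − W^NE = 274.145.

274.145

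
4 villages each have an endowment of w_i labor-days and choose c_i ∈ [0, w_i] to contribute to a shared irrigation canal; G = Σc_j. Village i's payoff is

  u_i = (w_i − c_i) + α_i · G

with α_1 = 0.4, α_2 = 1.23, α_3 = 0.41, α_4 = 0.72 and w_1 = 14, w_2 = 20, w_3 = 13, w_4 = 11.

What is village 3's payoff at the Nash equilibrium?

∂u_i/∂c_i = α_i − 1, so village i contributes w_i if α_i > 1, else 0.
α_i > 1 for i ∈ {2}; NE contributions (0, 20, 0, 0), G = 20.
u_3 = (13 − 0) + 0.41·20 = 21.2.

21.2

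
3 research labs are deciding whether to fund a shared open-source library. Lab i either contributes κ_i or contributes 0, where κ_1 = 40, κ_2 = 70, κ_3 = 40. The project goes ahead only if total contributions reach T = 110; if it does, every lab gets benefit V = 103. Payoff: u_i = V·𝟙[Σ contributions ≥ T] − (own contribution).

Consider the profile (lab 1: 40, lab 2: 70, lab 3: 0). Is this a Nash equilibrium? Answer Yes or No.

Total = 110 ≥ 110: provided.
Lab 1 (pledges 40, payoff 63): dropping to 0 → total 70, payoff 0. No gain.
Lab 2 (pledges 70, payoff 33): dropping to 0 → total 40, payoff 0. No gain.
Lab 3 (pledges 0, payoff 103): pledging 40 → total 150, payoff 63. No gain.

Yes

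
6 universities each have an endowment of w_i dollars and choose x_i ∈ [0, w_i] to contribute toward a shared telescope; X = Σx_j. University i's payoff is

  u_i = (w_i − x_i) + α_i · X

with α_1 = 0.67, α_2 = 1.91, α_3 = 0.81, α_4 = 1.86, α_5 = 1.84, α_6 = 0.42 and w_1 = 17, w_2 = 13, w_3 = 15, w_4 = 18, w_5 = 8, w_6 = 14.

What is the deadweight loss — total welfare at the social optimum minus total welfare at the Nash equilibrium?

∂u_i/∂x_i = α_i − 1, so university i contributes w_i if α_i > 1, else 0.
α_i > 1 for i ∈ {2, 4, 5}; NE contributions (0, 13, 0, 18, 8, 0), X = 39.
W^NE = Σw_i − X^NE + (Σα_i)·X^NE = 85 + 6.51·39 = 338.89.
Planner: ∂(Σu_j)/∂x_i = Σα_j − 1 = 6.51 > 0, so everyone contributes w_i; X^SO = 85, W^SO = 85 + 6.51·85 = 638.35.
Deadweight loss = 299.46.

299.46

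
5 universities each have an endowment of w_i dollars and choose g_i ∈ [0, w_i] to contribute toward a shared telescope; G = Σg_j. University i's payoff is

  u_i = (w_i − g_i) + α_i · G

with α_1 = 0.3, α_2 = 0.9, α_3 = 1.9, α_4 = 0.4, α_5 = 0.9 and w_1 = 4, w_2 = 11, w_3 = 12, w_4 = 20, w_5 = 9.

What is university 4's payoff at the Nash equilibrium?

∂u_i/∂g_i = α_i − 1, so university i contributes w_i if α_i > 1, else 0.
α_i > 1 for i ∈ {3}; NE contributions (0, 0, 12, 0, 0), G = 12.
u_4 = (20 − 0) + 0.4·12 = 24.8.

24.8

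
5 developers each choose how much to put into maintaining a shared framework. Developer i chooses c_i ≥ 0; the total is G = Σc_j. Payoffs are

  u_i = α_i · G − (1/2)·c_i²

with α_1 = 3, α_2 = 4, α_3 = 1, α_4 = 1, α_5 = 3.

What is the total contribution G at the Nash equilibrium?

12

Developer i's FOC: ∂u_i/∂c_i = α_i − c_i = 0, so c_i* = α_i.
NE contributions = (3, 4, 1, 1, 3); G = 12.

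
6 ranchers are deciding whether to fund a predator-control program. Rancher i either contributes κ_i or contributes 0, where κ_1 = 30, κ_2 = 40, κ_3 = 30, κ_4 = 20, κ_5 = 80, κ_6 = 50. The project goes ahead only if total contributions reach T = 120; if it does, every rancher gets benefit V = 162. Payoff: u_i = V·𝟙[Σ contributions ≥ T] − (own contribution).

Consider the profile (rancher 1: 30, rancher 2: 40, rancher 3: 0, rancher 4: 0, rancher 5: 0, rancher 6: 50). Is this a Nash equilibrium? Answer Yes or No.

Yes

Total = 120 ≥ 120: provided.
Rancher 1 (pledges 30, payoff 132): dropping to 0 → total 90, payoff 0. No gain.
Rancher 2 (pledges 40, payoff 122): dropping to 0 → total 80, payoff 0. No gain.
Rancher 3 (pledges 0, payoff 162): pledging 30 → total 150, payoff 132. No gain.
Rancher 4 (pledges 0, payoff 162): pledging 20 → total 140, payoff 142. No gain.
Rancher 5 (pledges 0, payoff 162): pledging 80 → total 200, payoff 82. No gain.
Rancher 6 (pledges 50, payoff 112): dropping to 0 → total 70, payoff 0. No gain.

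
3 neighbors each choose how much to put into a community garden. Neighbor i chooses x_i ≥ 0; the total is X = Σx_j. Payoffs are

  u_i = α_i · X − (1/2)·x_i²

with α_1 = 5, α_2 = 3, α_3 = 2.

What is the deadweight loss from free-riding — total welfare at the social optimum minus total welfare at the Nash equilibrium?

69

Neighbor i's FOC: ∂u_i/∂x_i = α_i − x_i = 0, so x_i* = α_i.
NE contributions = (5, 3, 2); X = 10.
W^NE = (Σα)·X − ½Σα_i² = 10² − ½·38 = 81.
Planner sets x_i = Σα_j = 10 for every i, so X^SO = 3·10 = 30.
W^SO = (Σα)·X^SO − ½·3·(Σα)² = (3/2)·10² = 150.
Deadweight loss = W^SO − W^NE = 69.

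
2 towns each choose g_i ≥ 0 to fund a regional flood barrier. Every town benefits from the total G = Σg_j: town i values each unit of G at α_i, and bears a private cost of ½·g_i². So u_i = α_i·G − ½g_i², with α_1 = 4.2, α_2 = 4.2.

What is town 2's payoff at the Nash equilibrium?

26.46

Town i's FOC: ∂u_i/∂g_i = α_i − g_i = 0, so g_i* = α_i.
NE contributions = (4.2, 4.2); G = 8.4.
u_2 = α_2·G − ½·(g_2)² = 4.2·8.4 − ½·4.2² = 26.46.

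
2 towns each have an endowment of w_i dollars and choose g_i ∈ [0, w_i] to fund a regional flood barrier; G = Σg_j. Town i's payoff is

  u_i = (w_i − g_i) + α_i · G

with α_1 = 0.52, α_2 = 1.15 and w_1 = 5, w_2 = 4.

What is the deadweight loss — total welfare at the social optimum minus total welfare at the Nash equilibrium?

3.35

∂u_i/∂g_i = α_i − 1, so town i contributes w_i if α_i > 1, else 0.
α_i > 1 for i ∈ {2}; NE contributions (0, 4), G = 4.
W^NE = Σw_i − G^NE + (Σα_i)·G^NE = 9 + 0.67·4 = 11.68.
Planner: ∂(Σu_j)/∂g_i = Σα_j − 1 = 0.67 > 0, so everyone contributes w_i; G^SO = 9, W^SO = 9 + 0.67·9 = 15.03.
Deadweight loss = 3.35.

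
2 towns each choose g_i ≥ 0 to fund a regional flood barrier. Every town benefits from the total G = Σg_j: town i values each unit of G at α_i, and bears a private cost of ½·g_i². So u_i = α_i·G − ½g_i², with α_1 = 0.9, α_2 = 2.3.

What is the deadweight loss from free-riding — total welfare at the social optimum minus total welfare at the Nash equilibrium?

3.05

Town i's FOC: ∂u_i/∂g_i = α_i − g_i = 0, so g_i* = α_i.
NE contributions = (0.9, 2.3); G = 3.2.
W^NE = (Σα)·G − ½Σα_i² = 3.2² − ½·6.1 = 7.19.
Planner sets g_i = Σα_j = 3.2 for every i, so G^SO = 2·3.2 = 6.4.
W^SO = (Σα)·G^SO − ½·2·(Σα)² = (2/2)·3.2² = 10.24.
Deadweight loss = W^SO − W^NE = 3.05.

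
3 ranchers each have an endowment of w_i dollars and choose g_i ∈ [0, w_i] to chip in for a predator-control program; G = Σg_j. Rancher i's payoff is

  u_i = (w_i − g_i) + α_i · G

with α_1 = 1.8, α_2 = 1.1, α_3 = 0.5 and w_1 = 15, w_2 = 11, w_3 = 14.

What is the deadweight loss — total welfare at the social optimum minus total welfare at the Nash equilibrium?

33.6

∂u_i/∂g_i = α_i − 1, so rancher i contributes w_i if α_i > 1, else 0.
α_i > 1 for i ∈ {1, 2}; NE contributions (15, 11, 0), G = 26.
W^NE = Σw_i − G^NE + (Σα_i)·G^NE = 40 + 2.4·26 = 102.4.
Planner: ∂(Σu_j)/∂g_i = Σα_j − 1 = 2.4 > 0, so everyone contributes w_i; G^SO = 40, W^SO = 40 + 2.4·40 = 136.
Deadweight loss = 33.6.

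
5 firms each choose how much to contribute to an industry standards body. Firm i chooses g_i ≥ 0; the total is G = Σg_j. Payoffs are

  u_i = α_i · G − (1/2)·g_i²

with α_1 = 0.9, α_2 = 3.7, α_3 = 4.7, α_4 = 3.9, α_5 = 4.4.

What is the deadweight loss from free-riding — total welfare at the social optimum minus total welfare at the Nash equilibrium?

Firm i's FOC: ∂u_i/∂g_i = α_i − g_i = 0, so g_i* = α_i.
NE contributions = (0.9, 3.7, 4.7, 3.9, 4.4); G = 17.6.
W^NE = (Σα)·G − ½Σα_i² = 17.6² − ½·71.16 = 274.18.
Planner sets g_i = Σα_j = 17.6 for every i, so G^SO = 5·17.6 = 88.
W^SO = (Σα)·G^SO − ½·5·(Σα)² = (5/2)·17.6² = 774.4.
Deadweight loss = W^SO − W^NE = 500.22.

500.22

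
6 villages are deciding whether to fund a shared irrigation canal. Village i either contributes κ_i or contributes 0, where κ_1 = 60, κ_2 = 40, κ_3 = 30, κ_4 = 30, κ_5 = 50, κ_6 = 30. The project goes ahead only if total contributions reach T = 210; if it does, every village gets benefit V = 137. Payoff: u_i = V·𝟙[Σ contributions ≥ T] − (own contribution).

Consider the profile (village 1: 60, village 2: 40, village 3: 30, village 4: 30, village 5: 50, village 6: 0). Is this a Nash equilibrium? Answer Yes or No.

Total = 210 ≥ 210: provided.
Village 1 (pledges 60, payoff 77): dropping to 0 → total 150, payoff 0. No gain.
Village 2 (pledges 40, payoff 97): dropping to 0 → total 170, payoff 0. No gain.
Village 3 (pledges 30, payoff 107): dropping to 0 → total 180, payoff 0. No gain.
Village 4 (pledges 30, payoff 107): dropping to 0 → total 180, payoff 0. No gain.
Village 5 (pledges 50, payoff 87): dropping to 0 → total 160, payoff 0. No gain.
Village 6 (pledges 0, payoff 137): pledging 30 → total 240, payoff 107. No gain.

Yes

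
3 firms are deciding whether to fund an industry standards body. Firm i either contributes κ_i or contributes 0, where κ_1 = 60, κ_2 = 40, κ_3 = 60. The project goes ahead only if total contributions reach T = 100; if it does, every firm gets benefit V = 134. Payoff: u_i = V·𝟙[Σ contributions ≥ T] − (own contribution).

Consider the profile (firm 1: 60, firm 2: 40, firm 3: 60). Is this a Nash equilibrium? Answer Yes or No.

No

Total = 160 ≥ 100: provided.
Firm 1 (pledges 60, payoff 74): dropping to 0 → total 100, payoff 134. Profitable deviation.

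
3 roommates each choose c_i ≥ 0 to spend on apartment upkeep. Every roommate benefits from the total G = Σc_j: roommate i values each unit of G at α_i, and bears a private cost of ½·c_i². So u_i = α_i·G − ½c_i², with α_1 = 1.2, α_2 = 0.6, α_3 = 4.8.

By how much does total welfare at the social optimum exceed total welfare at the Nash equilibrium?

Roommate i's FOC: ∂u_i/∂c_i = α_i − c_i = 0, so c_i* = α_i.
NE contributions = (1.2, 0.6, 4.8); G = 6.6.
W^NE = (Σα)·G − ½Σα_i² = 6.6² − ½·24.84 = 31.14.
Planner sets c_i = Σα_j = 6.6 for every i, so G^SO = 3·6.6 = 19.8.
W^SO = (Σα)·G^SO − ½·3·(Σα)² = (3/2)·6.6² = 65.34.
Deadweight loss = W^SO − W^NE = 34.2.

34.2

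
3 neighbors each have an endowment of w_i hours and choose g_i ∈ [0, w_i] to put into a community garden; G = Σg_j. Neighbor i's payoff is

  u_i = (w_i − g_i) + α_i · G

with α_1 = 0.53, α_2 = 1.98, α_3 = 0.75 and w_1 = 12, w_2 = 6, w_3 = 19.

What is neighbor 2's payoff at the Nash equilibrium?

∂u_i/∂g_i = α_i − 1, so neighbor i contributes w_i if α_i > 1, else 0.
α_i > 1 for i ∈ {2}; NE contributions (0, 6, 0), G = 6.
u_2 = (6 − 6) + 1.98·6 = 11.88.

11.88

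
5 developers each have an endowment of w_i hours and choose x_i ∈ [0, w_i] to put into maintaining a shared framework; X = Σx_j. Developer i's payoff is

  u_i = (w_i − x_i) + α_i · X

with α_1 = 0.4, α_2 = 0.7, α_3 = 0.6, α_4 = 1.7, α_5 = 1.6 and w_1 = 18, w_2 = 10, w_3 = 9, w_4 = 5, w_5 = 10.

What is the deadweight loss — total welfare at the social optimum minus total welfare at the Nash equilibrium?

148

∂u_i/∂x_i = α_i − 1, so developer i contributes w_i if α_i > 1, else 0.
α_i > 1 for i ∈ {4, 5}; NE contributions (0, 0, 0, 5, 10), X = 15.
W^NE = Σw_i − X^NE + (Σα_i)·X^NE = 52 + 4·15 = 112.
Planner: ∂(Σu_j)/∂x_i = Σα_j − 1 = 4 > 0, so everyone contributes w_i; X^SO = 52, W^SO = 52 + 4·52 = 260.
Deadweight loss = 148.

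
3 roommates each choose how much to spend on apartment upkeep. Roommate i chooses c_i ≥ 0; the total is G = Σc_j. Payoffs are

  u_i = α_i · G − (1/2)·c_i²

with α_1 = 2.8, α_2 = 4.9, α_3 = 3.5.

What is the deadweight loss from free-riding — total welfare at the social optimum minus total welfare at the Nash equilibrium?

Roommate i's FOC: ∂u_i/∂c_i = α_i − c_i = 0, so c_i* = α_i.
NE contributions = (2.8, 4.9, 3.5); G = 11.2.
W^NE = (Σα)·G − ½Σα_i² = 11.2² − ½·44.1 = 103.39.
Planner sets c_i = Σα_j = 11.2 for every i, so G^SO = 3·11.2 = 33.6.
W^SO = (Σα)·G^SO − ½·3·(Σα)² = (3/2)·11.2² = 188.16.
Deadweight loss = W^SO − W^NE = 84.77.

84.77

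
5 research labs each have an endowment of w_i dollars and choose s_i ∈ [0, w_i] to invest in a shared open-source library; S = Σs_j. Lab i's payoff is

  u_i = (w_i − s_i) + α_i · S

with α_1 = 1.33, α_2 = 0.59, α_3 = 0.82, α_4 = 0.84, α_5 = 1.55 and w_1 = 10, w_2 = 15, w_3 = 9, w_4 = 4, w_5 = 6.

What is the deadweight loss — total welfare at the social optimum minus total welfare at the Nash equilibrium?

∂u_i/∂s_i = α_i − 1, so lab i contributes w_i if α_i > 1, else 0.
α_i > 1 for i ∈ {1, 5}; NE contributions (10, 0, 0, 0, 6), S = 16.
W^NE = Σw_i − S^NE + (Σα_i)·S^NE = 44 + 4.13·16 = 110.08.
Planner: ∂(Σu_j)/∂s_i = Σα_j − 1 = 4.13 > 0, so everyone contributes w_i; S^SO = 44, W^SO = 44 + 4.13·44 = 225.72.
Deadweight loss = 115.64.

115.64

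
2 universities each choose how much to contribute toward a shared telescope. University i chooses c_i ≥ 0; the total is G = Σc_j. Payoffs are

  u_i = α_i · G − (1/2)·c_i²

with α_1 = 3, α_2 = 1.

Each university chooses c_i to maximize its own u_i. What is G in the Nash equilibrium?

University i's FOC: ∂u_i/∂c_i = α_i − c_i = 0, so c_i* = α_i.
NE contributions = (3, 1); G = 4.

4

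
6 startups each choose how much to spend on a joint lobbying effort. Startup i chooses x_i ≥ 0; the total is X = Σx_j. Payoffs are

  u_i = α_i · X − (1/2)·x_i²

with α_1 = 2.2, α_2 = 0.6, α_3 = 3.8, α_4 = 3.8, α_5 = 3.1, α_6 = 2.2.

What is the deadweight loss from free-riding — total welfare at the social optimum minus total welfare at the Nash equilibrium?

517.245

Startup i's FOC: ∂u_i/∂x_i = α_i − x_i = 0, so x_i* = α_i.
NE contributions = (2.2, 0.6, 3.8, 3.8, 3.1, 2.2); X = 15.7.
W^NE = (Σα)·X − ½Σα_i² = 15.7² − ½·48.53 = 222.225.
Planner sets x_i = Σα_j = 15.7 for every i, so X^SO = 6·15.7 = 94.2.
W^SO = (Σα)·X^SO − ½·6·(Σα)² = (6/2)·15.7² = 739.47.
Deadweight loss = W^SO − W^NE = 517.245.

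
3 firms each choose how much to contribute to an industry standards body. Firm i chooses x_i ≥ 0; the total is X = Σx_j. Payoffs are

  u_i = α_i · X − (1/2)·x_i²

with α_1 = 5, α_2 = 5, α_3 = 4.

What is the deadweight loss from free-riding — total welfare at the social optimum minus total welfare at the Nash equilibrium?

131

Firm i's FOC: ∂u_i/∂x_i = α_i − x_i = 0, so x_i* = α_i.
NE contributions = (5, 5, 4); X = 14.
W^NE = (Σα)·X − ½Σα_i² = 14² − ½·66 = 163.
Planner sets x_i = Σα_j = 14 for every i, so X^SO = 3·14 = 42.
W^SO = (Σα)·X^SO − ½·3·(Σα)² = (3/2)·14² = 294.
Deadweight loss = W^SO − W^NE = 131.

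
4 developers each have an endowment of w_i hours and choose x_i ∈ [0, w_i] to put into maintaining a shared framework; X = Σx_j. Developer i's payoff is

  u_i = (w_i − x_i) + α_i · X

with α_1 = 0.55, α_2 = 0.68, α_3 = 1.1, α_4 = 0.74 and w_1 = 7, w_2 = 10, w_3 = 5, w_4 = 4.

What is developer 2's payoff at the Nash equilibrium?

13.4

∂u_i/∂x_i = α_i − 1, so developer i contributes w_i if α_i > 1, else 0.
α_i > 1 for i ∈ {3}; NE contributions (0, 0, 5, 0), X = 5.
u_2 = (10 − 0) + 0.68·5 = 13.4.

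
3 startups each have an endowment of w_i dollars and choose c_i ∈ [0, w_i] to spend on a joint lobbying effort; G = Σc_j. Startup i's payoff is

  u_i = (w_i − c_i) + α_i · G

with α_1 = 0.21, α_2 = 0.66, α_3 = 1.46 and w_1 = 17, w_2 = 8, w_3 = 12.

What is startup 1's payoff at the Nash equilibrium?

∂u_i/∂c_i = α_i − 1, so startup i contributes w_i if α_i > 1, else 0.
α_i > 1 for i ∈ {3}; NE contributions (0, 0, 12), G = 12.
u_1 = (17 − 0) + 0.21·12 = 19.52.

19.52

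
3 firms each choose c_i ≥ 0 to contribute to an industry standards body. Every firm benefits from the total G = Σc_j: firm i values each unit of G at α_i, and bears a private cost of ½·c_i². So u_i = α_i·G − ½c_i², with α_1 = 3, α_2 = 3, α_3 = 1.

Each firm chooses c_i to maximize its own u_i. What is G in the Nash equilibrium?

7

Firm i's FOC: ∂u_i/∂c_i = α_i − c_i = 0, so c_i* = α_i.
NE contributions = (3, 3, 1); G = 7.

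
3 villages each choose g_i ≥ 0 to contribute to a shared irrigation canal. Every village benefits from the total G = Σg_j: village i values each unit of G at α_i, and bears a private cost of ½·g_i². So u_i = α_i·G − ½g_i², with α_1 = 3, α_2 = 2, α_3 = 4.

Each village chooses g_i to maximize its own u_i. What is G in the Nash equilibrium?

Village i's FOC: ∂u_i/∂g_i = α_i − g_i = 0, so g_i* = α_i.
NE contributions = (3, 2, 4); G = 9.

9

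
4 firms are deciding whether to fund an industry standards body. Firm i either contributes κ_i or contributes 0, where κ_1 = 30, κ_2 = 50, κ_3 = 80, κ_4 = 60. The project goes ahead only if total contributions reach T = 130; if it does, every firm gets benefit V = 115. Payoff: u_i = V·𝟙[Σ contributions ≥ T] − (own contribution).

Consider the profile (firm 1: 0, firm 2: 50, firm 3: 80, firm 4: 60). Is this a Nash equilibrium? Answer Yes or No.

No

Total = 190 ≥ 130: provided.
Firm 1 (pledges 0, payoff 115): pledging 30 → total 220, payoff 85. No gain.
Firm 2 (pledges 50, payoff 65): dropping to 0 → total 140, payoff 115. Profitable deviation.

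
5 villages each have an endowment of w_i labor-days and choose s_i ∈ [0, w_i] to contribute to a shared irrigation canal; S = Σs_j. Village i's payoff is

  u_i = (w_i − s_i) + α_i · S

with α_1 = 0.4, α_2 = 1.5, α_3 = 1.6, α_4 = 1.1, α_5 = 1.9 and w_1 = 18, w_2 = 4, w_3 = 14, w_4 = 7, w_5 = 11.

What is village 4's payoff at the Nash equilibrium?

39.6

∂u_i/∂s_i = α_i − 1, so village i contributes w_i if α_i > 1, else 0.
α_i > 1 for i ∈ {2, 3, 4, 5}; NE contributions (0, 4, 14, 7, 11), S = 36.
u_4 = (7 − 7) + 1.1·36 = 39.6.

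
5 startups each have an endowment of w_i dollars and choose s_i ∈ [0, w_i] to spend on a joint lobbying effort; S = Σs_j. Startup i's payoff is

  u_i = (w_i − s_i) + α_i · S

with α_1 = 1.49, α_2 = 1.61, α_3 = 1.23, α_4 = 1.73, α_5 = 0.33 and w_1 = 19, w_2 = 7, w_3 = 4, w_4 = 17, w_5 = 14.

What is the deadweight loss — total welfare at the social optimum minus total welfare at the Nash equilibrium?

∂u_i/∂s_i = α_i − 1, so startup i contributes w_i if α_i > 1, else 0.
α_i > 1 for i ∈ {1, 2, 3, 4}; NE contributions (19, 7, 4, 17, 0), S = 47.
W^NE = Σw_i − S^NE + (Σα_i)·S^NE = 61 + 5.39·47 = 314.33.
Planner: ∂(Σu_j)/∂s_i = Σα_j − 1 = 5.39 > 0, so everyone contributes w_i; S^SO = 61, W^SO = 61 + 5.39·61 = 389.79.
Deadweight loss = 75.46.

75.46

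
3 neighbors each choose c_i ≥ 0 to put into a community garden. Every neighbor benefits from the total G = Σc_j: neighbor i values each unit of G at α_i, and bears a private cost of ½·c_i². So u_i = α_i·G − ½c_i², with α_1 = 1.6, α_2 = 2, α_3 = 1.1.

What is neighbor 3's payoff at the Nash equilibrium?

4.565

Neighbor i's FOC: ∂u_i/∂c_i = α_i − c_i = 0, so c_i* = α_i.
NE contributions = (1.6, 2, 1.1); G = 4.7.
u_3 = α_3·G − ½·(c_3)² = 1.1·4.7 − ½·1.1² = 4.565.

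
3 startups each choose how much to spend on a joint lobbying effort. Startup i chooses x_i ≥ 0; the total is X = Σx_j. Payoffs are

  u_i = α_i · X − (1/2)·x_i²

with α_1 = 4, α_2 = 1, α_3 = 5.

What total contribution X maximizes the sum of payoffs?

Planner FOC: ∂(Σu_j)/∂x_i = (Σα_j) − x_i = 0, so x_i^SO = Σα_j = 10 for every i; X^SO = 30.

30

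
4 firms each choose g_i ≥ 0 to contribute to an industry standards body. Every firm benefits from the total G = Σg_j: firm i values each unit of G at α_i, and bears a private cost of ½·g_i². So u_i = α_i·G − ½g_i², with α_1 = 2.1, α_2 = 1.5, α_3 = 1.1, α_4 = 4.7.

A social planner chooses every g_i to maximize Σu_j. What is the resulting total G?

37.6

Planner FOC: ∂(Σu_j)/∂g_i = (Σα_j) − g_i = 0, so g_i^SO = Σα_j = 9.4 for every i; G^SO = 37.6.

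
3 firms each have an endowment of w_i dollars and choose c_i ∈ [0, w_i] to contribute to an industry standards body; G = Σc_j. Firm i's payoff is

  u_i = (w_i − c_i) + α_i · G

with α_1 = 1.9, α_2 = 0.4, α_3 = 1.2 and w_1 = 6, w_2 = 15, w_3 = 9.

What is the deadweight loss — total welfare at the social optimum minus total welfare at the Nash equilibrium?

∂u_i/∂c_i = α_i − 1, so firm i contributes w_i if α_i > 1, else 0.
α_i > 1 for i ∈ {1, 3}; NE contributions (6, 0, 9), G = 15.
W^NE = Σw_i − G^NE + (Σα_i)·G^NE = 30 + 2.5·15 = 67.5.
Planner: ∂(Σu_j)/∂c_i = Σα_j − 1 = 2.5 > 0, so everyone contributes w_i; G^SO = 30, W^SO = 30 + 2.5·30 = 105.
Deadweight loss = 37.5.

37.5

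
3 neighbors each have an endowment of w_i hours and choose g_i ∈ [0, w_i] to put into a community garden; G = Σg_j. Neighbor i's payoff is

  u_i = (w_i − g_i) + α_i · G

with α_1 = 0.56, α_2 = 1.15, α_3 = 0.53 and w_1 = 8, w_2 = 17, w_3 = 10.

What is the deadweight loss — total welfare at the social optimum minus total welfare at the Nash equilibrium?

22.32

∂u_i/∂g_i = α_i − 1, so neighbor i contributes w_i if α_i > 1, else 0.
α_i > 1 for i ∈ {2}; NE contributions (0, 17, 0), G = 17.
W^NE = Σw_i − G^NE + (Σα_i)·G^NE = 35 + 1.24·17 = 56.08.
Planner: ∂(Σu_j)/∂g_i = Σα_j − 1 = 1.24 > 0, so everyone contributes w_i; G^SO = 35, W^SO = 35 + 1.24·35 = 78.4.
Deadweight loss = 22.32.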